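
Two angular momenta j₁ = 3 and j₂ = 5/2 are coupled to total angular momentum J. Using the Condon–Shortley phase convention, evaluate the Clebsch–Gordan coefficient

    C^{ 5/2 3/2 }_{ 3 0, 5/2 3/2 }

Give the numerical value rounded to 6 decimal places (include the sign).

+√(7/30) ≈ +0.483046

j₁+j₂−J=3  J+j₁−j₂=3  J−j₁+j₂=2  j₁+j₂+J+1=9
(j₁±m₁, j₂±m₂, J±M) = (3,3,4,1,4,1)
P² = 864/35
sum k=2..3:
  [2] +1/8 = 1/8
  [3] −1/36 = -1/36
S = 7/72
C² = P²·S² = 7/30 ; C = +0.483046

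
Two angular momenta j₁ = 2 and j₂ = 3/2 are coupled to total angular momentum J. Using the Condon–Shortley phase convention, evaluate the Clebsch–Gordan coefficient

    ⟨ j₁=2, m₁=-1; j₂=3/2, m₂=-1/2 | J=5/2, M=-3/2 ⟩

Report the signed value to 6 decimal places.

j₁+j₂−J=1  J+j₁−j₂=3  J−j₁+j₂=2  j₁+j₂+J+1=7
(j₁±m₁, j₂±m₂, J±M) = (1,3,1,2,1,4)
P² = 144/35
sum k=0..1:
  [0] +1/6 = 1/6
  [1] −1/4 = -1/4
S = -1/12
C² = P²·S² = 1/35 ; C = -0.169031

-0.169031  (= −√(1/35))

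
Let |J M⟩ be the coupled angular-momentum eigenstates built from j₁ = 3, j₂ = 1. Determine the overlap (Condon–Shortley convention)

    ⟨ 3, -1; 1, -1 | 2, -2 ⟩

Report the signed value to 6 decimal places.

+0.218218  (= +√(1/21))

j₁+j₂−J=2  J+j₁−j₂=4  J−j₁+j₂=0  j₁+j₂+J+1=7
(j₁±m₁, j₂±m₂, J±M) = (2,4,0,2,0,4)
P² = 768/7
sum k=0..0:
  [0] +1/48 = 1/48
S = 1/48
C² = P²·S² = 1/21 ; C = +0.218218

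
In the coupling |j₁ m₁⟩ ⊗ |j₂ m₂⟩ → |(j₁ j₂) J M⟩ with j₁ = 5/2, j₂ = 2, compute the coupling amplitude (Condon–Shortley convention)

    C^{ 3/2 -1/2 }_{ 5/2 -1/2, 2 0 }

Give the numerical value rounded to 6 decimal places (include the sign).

+0.239046  (= +√(2/35))

triangle: 3!*2!*1!/7! = 12/5040
(j±m)!: 2!*3!*2!*2!*1!*2! = 96
prefactor² = (2J+1)*Δ*N² = 32/35
  k=1: −1/(1!*2!*2!*1!*0!*0!) = -1/4
  k=2: +1/(2!*1!*1!*0!*1!*1!) = 1/2
Σ = 1/4  ⇒  CG² = 32/35*1/4² = 2/35
CG = +√(2/35) = +0.239046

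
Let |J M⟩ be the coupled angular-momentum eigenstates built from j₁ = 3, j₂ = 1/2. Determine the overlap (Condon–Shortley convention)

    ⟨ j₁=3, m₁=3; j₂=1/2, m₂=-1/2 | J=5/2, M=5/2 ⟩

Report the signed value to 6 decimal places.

√[6·1!5!0!/7! · 6!0!0!1!5!0!] = √(86400/7)
  +(−1)^0/∏(0,1,0,0,5,0)! = 1/120  (running 1/120)
⟨..|..⟩ = √(86400/7)·(1/120) = +0.925820

+√(6/7) = +0.925820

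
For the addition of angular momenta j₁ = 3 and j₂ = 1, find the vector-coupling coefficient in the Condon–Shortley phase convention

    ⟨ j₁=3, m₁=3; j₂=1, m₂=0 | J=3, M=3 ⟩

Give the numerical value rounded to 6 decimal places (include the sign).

√[7·1!5!1!/8! · 6!0!1!1!6!0!] = √(10800)
  +(−1)^0/∏(0,1,0,1,5,0)! = 1/120  (running 1/120)
⟨..|..⟩ = √(10800)·(1/120) = +0.866025

+√(3/4) ≈ +0.866025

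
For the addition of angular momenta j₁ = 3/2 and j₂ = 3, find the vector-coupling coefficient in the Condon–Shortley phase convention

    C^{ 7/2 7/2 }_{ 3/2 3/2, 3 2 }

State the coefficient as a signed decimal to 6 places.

√[8·1!2!5!/9! · 3!0!5!1!7!0!] = √(19200)
  +(−1)^0/∏(0,1,0,5,2,0)! = 1/240  (running 1/240)
⟨..|..⟩ = √(19200)·(1/240) = +0.577350

+0.577350  (= +√(1/3))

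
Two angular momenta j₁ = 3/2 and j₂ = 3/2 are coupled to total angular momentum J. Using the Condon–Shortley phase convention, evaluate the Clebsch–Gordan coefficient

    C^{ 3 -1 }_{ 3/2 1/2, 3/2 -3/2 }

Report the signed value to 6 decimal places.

triangle: 0!×3!×3!/7! = 36/5040
(j±m)!: 2!×1!×0!×3!×2!×4! = 576
prefactor² = (2J+1)×Δ×N² = 144/5
  k=0: +1/(0!×0!×1!×0!×2!×3!) = 1/12
Σ = 1/12  ⇒  CG² = 144/5×1/12² = 1/5
CG = +√(1/5) = +0.447214

+√(1/5) = +0.447214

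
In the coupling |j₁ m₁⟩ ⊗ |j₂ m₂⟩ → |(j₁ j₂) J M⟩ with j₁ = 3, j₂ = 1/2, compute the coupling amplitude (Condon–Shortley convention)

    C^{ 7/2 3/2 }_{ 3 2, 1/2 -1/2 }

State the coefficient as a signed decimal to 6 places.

j₁+j₂−J=0  J+j₁−j₂=6  J−j₁+j₂=1  j₁+j₂+J+1=8
(j₁±m₁, j₂±m₂, J±M) = (5,1,0,1,5,2)
P² = 28800/7
sum k=0..0:
  [0] +1/120 = 1/120
S = 1/120
C² = P²·S² = 2/7 ; C = +0.534522

+0.534522  (= +√(2/7))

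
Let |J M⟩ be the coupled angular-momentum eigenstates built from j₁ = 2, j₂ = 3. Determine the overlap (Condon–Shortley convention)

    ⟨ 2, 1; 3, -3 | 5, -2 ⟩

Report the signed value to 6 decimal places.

triangle: 0!×4!×6!/11! = 17280/39916800
(j±m)!: 3!×1!×0!×6!×3!×7! = 130636800
prefactor² = (2J+1)×Δ×N² = 622080
  k=0: +1/(0!×0!×1!×0!×3!×6!) = 1/4320
Σ = 1/4320  ⇒  CG² = 622080×1/4320² = 1/30
CG = +√(1/30) = +0.182574

+√(1/30) = +0.182574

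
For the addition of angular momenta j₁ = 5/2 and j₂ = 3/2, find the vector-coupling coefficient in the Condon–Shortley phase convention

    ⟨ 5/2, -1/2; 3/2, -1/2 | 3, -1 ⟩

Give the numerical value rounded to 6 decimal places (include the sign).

+√(1/60) = +0.129099

j₁+j₂−J=1  J+j₁−j₂=4  J−j₁+j₂=2  j₁+j₂+J+1=8
(j₁±m₁, j₂±m₂, J±M) = (2,3,1,2,2,4)
P² = 48/5
sum k=0..1:
  [0] +1/6 = 1/6
  [1] −1/8 = -1/8
S = 1/24
C² = P²·S² = 1/60 ; C = +0.129099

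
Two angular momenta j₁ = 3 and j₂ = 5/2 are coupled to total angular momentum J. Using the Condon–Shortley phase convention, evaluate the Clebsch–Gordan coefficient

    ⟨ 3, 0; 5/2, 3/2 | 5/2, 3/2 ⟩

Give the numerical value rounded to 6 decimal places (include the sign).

triangle: 3!*3!*2!/9! = 72/362880
(j±m)!: 3!*3!*4!*1!*4!*1! = 20736
prefactor² = (2J+1)*Δ*N² = 864/35
  k=2: +1/(2!*1!*1!*2!*2!*0!) = 1/8
  k=3: −1/(3!*0!*0!*1!*3!*1!) = -1/36
Σ = 7/72  ⇒  CG² = 864/35*7/72² = 7/30
CG = +√(7/30) = +0.483046

+√(7/30) = +0.483046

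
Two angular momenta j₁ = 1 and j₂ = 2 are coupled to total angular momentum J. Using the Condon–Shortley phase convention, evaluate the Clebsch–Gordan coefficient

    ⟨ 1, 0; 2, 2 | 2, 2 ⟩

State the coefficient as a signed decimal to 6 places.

triangle: 1!×1!×3!/6! = 6/720
(j±m)!: 1!×1!×4!×0!×4!×0! = 576
prefactor² = (2J+1)×Δ×N² = 24
  k=1: −1/(1!×0!×0!×3!×1!×0!) = -1/6
Σ = -1/6  ⇒  CG² = 24×(-1/6)² = 2/3
CG = −√(2/3) = -0.816497

-0.816497  (= −√(2/3))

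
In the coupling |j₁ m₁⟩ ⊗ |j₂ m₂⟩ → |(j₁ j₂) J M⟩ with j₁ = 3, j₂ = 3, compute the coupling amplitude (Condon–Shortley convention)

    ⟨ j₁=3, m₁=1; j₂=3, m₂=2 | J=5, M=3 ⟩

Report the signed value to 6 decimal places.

−√(1/6) = -0.408248

j₁+j₂−J=1  J+j₁−j₂=5  J−j₁+j₂=5  j₁+j₂+J+1=12
(j₁±m₁, j₂±m₂, J±M) = (4,2,5,1,8,2)
P² = 153600
sum k=0..1:
  [0] +1/1440 = 1/1440
  [1] −1/576 = -1/576
S = -1/960
C² = P²·S² = 1/6 ; C = -0.408248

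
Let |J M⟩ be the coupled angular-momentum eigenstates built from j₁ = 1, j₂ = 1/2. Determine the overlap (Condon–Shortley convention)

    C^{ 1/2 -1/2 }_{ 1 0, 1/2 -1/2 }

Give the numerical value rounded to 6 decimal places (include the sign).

√[2·1!1!0!/3! · 1!1!0!1!0!1!] = √(1/3)
  +(−1)^0/∏(0,1,1,0,0,0)! = 1  (running 1)
⟨..|..⟩ = √(1/3)·(1) = +0.577350

+√(1/3) = +0.577350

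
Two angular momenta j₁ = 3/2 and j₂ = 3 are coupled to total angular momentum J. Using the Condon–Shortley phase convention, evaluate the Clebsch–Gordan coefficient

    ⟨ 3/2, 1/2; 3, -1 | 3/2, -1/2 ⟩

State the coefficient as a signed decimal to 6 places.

-0.585540  (= −√(12/35))

√[4·3!0!3!/7! · 2!1!2!4!1!2!] = √(192/35)
  +(−1)^1/∏(1,2,0,1,0,2)! = -1/4  (running -1/4)
⟨..|..⟩ = √(192/35)·(-1/4) = -0.585540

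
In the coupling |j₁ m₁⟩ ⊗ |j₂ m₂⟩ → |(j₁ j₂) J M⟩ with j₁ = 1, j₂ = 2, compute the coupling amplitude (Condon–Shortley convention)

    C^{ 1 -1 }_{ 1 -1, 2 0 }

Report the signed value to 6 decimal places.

+0.316228

√[3·2!0!2!/5! · 0!2!2!2!0!2!] = √(8/5)
  +(−1)^2/∏(2,0,0,0,0,2)! = 1/4  (running 1/4)
⟨..|..⟩ = √(8/5)·(1/4) = +0.316228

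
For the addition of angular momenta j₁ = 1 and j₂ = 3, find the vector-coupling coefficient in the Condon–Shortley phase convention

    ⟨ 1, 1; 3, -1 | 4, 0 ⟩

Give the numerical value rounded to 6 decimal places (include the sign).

triangle: 0!·2!·6!/9! = 1440/362880
(j±m)!: 2!·0!·2!·4!·4!·4! = 55296
prefactor² = (2J+1)·Δ·N² = 13824/7
  k=0: +1/(0!·0!·0!·2!·2!·4!) = 1/96
Σ = 1/96  ⇒  CG² = 13824/7·1/96² = 3/14
CG = +√(3/14) = +0.462910

+√(3/14) = +0.462910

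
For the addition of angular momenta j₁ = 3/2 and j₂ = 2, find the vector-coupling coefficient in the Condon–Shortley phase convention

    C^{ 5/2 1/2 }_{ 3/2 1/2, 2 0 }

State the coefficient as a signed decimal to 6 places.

+0.292770  (= +√(3/35))

triangle: 1!*2!*3!/7! = 12/5040
(j±m)!: 2!*1!*2!*2!*3!*2! = 96
prefactor² = (2J+1)*Δ*N² = 48/35
  k=0: +1/(0!*1!*1!*2!*1!*1!) = 1/2
  k=1: −1/(1!*0!*0!*1!*2!*2!) = -1/4
Σ = 1/4  ⇒  CG² = 48/35*1/4² = 3/35
CG = +√(3/35) = +0.292770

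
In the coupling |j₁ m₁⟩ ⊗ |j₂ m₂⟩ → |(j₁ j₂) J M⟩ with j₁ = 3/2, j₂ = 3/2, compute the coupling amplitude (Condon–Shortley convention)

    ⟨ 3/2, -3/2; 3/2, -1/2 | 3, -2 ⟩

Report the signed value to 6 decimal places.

j₁+j₂−J=0  J+j₁−j₂=3  J−j₁+j₂=3  j₁+j₂+J+1=7
(j₁±m₁, j₂±m₂, J±M) = (0,3,1,2,1,5)
P² = 72
sum k=0..0:
  [0] +1/12 = 1/12
S = 1/12
C² = P²·S² = 1/2 ; C = +0.707107

+0.707107  (= +√(1/2))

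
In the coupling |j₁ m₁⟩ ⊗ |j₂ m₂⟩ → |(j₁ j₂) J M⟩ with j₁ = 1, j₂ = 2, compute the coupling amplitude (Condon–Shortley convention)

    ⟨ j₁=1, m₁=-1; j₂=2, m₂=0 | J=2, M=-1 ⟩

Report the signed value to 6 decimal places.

−√(1/2) = -0.707107

j₁+j₂−J=1  J+j₁−j₂=1  J−j₁+j₂=3  j₁+j₂+J+1=6
(j₁±m₁, j₂±m₂, J±M) = (0,2,2,2,1,3)
P² = 2
sum k=1..1:
  [1] −1/2 = -1/2
S = -1/2
C² = P²·S² = 1/2 ; C = -0.707107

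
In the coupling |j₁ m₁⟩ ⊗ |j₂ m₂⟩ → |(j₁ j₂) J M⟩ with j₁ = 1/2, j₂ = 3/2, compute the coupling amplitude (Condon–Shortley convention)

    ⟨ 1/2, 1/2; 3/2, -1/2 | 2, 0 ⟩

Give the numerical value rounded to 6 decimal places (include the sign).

+0.707107

√[5·0!1!3!/5! · 1!0!1!2!2!2!] = √(2)
  +(−1)^0/∏(0,0,0,1,1,2)! = 1/2  (running 1/2)
⟨..|..⟩ = √(2)·(1/2) = +0.707107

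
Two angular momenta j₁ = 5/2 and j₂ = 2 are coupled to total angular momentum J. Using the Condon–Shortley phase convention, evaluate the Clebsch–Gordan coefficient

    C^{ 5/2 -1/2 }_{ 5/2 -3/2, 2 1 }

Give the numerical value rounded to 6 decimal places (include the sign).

+√(6/35) = +0.414039

j₁+j₂−J=2  J+j₁−j₂=3  J−j₁+j₂=2  j₁+j₂+J+1=8
(j₁±m₁, j₂±m₂, J±M) = (1,4,3,1,2,3)
P² = 216/35
sum k=1..2:
  [1] −1/12 = -1/12
  [2] +1/4 = 1/4
S = 1/6
C² = P²·S² = 6/35 ; C = +0.414039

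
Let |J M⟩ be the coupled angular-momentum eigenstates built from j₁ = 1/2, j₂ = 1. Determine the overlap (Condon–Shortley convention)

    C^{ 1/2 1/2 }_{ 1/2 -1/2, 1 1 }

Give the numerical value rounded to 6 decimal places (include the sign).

triangle: 1!·0!·1!/3! = 1/6
(j±m)!: 0!·1!·2!·0!·1!·0! = 2
prefactor² = (2J+1)·Δ·N² = 2/3
  k=1: −1/(1!·0!·0!·1!·0!·0!) = -1
Σ = -1  ⇒  CG² = 2/3·(-1)² = 2/3
CG = −√(2/3) = -0.816497

-0.816497  (= −√(2/3))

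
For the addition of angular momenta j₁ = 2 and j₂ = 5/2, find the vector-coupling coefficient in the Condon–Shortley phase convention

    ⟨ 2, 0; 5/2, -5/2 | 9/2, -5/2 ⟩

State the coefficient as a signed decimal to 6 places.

+√(1/6) = +0.408248

√[10·0!4!5!/10! · 2!2!0!5!2!7!] = √(38400)
  +(−1)^0/∏(0,0,2,0,2,5)! = 1/480  (running 1/480)
⟨..|..⟩ = √(38400)·(1/480) = +0.408248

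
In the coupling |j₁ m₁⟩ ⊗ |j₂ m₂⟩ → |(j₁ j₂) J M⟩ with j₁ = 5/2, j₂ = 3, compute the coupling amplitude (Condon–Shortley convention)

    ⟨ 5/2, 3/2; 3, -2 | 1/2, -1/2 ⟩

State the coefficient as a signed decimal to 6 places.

-0.487950  (= −√(5/21))

√[2·5!0!1!/7! · 4!1!1!5!0!1!] = √(960/7)
  +(−1)^1/∏(1,4,0,0,0,1)! = -1/24  (running -1/24)
⟨..|..⟩ = √(960/7)·(-1/24) = -0.487950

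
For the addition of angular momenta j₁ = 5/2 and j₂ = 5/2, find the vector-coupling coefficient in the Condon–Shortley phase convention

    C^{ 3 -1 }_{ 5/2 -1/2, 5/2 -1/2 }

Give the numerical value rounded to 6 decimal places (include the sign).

−√(4/15) = -0.516398

√[7·2!3!3!/9! · 2!3!2!3!2!4!] = √(48/5)
  +(−1)^0/∏(0,2,3,2,0,1)! = 1/24  (running 1/24)
  +(−1)^1/∏(1,1,2,1,1,2)! = -1/4  (running -5/24)
  +(−1)^2/∏(2,0,1,0,2,3)! = 1/24  (running -1/6)
⟨..|..⟩ = √(48/5)·(-1/6) = -0.516398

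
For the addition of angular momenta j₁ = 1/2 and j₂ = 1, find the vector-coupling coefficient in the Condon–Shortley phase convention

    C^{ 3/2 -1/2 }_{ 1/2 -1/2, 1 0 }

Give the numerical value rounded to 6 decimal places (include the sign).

j₁+j₂−J=0  J+j₁−j₂=1  J−j₁+j₂=2  j₁+j₂+J+1=4
(j₁±m₁, j₂±m₂, J±M) = (0,1,1,1,1,2)
P² = 2/3
sum k=0..0:
  [0] +1/1 = 1
S = 1
C² = P²·S² = 2/3 ; C = +0.816497

+√(2/3) = +0.816497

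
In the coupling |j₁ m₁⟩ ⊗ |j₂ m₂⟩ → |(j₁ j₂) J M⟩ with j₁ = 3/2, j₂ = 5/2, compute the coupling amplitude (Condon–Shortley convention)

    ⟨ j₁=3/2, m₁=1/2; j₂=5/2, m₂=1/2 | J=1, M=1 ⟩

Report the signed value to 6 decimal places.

j₁+j₂−J=3  J+j₁−j₂=0  J−j₁+j₂=2  j₁+j₂+J+1=6
(j₁±m₁, j₂±m₂, J±M) = (2,1,3,2,2,0)
P² = 12/5
sum k=1..1:
  [1] −1/4 = -1/4
S = -1/4
C² = P²·S² = 3/20 ; C = -0.387298

-0.387298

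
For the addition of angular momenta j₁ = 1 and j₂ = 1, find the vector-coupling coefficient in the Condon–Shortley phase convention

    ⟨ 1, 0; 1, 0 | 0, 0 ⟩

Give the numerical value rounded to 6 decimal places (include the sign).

−√(1/3) = -0.577350

triangle: 2!×0!×0!/3! = 2/6
(j±m)!: 1!×1!×1!×1!×0!×0! = 1
prefactor² = (2J+1)×Δ×N² = 1/3
  k=1: −1/(1!×1!×0!×0!×0!×0!) = -1
Σ = -1  ⇒  CG² = 1/3×(-1)² = 1/3
CG = −√(1/3) = -0.577350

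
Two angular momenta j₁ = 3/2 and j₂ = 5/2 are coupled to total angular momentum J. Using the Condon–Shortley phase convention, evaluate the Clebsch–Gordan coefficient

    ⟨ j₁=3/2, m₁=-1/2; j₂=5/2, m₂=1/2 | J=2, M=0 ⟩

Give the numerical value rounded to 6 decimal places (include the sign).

√[5·2!1!3!/7! · 1!2!3!2!2!2!] = √(8/7)
  +(−1)^1/∏(1,1,1,2,0,1)! = -1/2  (running -1/2)
  +(−1)^2/∏(2,0,0,1,1,2)! = 1/4  (running -1/4)
⟨..|..⟩ = √(8/7)·(-1/4) = -0.267261

-0.267261  (= −√(1/14))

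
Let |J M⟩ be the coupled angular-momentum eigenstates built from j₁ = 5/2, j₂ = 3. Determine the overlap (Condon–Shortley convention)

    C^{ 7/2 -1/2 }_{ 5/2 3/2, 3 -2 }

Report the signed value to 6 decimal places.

triangle: 2!*3!*4!/10! = 288/3628800
(j±m)!: 4!*1!*1!*5!*3!*4! = 414720
prefactor² = (2J+1)*Δ*N² = 9216/35
  k=0: +1/(0!*2!*1!*1!*2!*3!) = 1/24
  k=1: −1/(1!*1!*0!*0!*3!*4!) = -1/144
Σ = 5/144  ⇒  CG² = 9216/35*5/144² = 20/63
CG = +√(20/63) = +0.563436

+√(20/63) ≈ +0.563436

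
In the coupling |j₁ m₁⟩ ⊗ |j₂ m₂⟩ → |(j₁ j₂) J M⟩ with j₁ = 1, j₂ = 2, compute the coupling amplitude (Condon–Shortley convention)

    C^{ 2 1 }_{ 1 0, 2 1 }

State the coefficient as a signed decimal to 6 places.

-0.408248

√[5·1!1!3!/6! · 1!1!3!1!3!1!] = √(3/2)
  +(−1)^0/∏(0,1,1,3,0,0)! = 1/6  (running 1/6)
  +(−1)^1/∏(1,0,0,2,1,1)! = -1/2  (running -1/3)
⟨..|..⟩ = √(3/2)·(-1/3) = -0.408248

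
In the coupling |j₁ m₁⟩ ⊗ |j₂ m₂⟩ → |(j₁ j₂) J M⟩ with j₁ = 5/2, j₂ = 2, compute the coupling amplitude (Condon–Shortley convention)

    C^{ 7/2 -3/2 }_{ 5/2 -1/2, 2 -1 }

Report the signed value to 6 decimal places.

j₁+j₂−J=1  J+j₁−j₂=4  J−j₁+j₂=3  j₁+j₂+J+1=9
(j₁±m₁, j₂±m₂, J±M) = (2,3,1,3,2,5)
P² = 384/7
sum k=0..1:
  [0] +1/12 = 1/12
  [1] −1/24 = -1/24
S = 1/24
C² = P²·S² = 2/21 ; C = +0.308607

+0.308607  (= +√(2/21))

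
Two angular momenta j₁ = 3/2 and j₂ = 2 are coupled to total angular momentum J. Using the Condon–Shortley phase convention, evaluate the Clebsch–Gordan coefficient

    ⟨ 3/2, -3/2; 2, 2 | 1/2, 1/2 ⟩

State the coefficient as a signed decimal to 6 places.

triangle: 3!*0!*1!/5! = 6/120
(j±m)!: 0!*3!*4!*0!*1!*0! = 144
prefactor² = (2J+1)*Δ*N² = 72/5
  k=3: −1/(3!*0!*0!*1!*0!*0!) = -1/6
Σ = -1/6  ⇒  CG² = 72/5*(-1/6)² = 2/5
CG = −√(2/5) = -0.632456

-0.632456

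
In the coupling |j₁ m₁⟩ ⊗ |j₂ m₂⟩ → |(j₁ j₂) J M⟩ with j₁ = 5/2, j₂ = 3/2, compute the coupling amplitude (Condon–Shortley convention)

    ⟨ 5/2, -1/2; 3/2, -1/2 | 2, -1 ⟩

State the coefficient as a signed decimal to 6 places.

j₁+j₂−J=2  J+j₁−j₂=3  J−j₁+j₂=1  j₁+j₂+J+1=7
(j₁±m₁, j₂±m₂, J±M) = (2,3,1,2,1,3)
P² = 12/7
sum k=0..1:
  [0] +1/12 = 1/12
  [1] −1/2 = -1/2
S = -5/12
C² = P²·S² = 25/84 ; C = -0.545545

-0.545545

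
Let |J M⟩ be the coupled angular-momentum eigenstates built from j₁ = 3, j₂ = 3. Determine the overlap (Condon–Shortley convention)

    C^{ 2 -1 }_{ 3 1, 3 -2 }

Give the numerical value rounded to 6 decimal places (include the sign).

j₁+j₂−J=4  J+j₁−j₂=2  J−j₁+j₂=2  j₁+j₂+J+1=9
(j₁±m₁, j₂±m₂, J±M) = (4,2,1,5,1,3)
P² = 320/7
sum k=0..1:
  [0] +1/48 = 1/48
  [1] −1/12 = -1/12
S = -1/16
C² = P²·S² = 5/28 ; C = -0.422577

-0.422577  (= −√(5/28))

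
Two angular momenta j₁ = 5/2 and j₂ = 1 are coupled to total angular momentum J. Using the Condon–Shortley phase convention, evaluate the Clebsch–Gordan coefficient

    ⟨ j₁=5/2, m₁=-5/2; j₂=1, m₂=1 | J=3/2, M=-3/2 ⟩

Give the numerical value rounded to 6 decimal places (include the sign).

triangle: 2!*3!*0!/6! = 12/720
(j±m)!: 0!*5!*2!*0!*0!*3! = 1440
prefactor² = (2J+1)*Δ*N² = 96
  k=2: +1/(2!*0!*3!*0!*0!*0!) = 1/12
Σ = 1/12  ⇒  CG² = 96*1/12² = 2/3
CG = +√(2/3) = +0.816497

+√(2/3) = +0.816497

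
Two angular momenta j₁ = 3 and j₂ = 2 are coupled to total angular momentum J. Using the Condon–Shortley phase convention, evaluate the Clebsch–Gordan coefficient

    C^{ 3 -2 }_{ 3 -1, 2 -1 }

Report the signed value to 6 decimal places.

triangle: 2!*4!*2!/9! = 96/362880
(j±m)!: 2!*4!*1!*3!*1!*5! = 34560
prefactor² = (2J+1)*Δ*N² = 64
  k=0: +1/(0!*2!*4!*1!*0!*1!) = 1/48
  k=1: −1/(1!*1!*3!*0!*1!*2!) = -1/12
Σ = -1/16  ⇒  CG² = 64*(-1/16)² = 1/4
CG = −√(1/4) = -0.500000

−√(1/4) ≈ -0.500000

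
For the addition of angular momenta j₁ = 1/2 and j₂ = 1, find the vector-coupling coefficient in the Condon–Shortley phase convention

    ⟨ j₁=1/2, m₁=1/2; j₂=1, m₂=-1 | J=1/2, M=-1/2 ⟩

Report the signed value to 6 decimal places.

+0.816497

√[2·1!0!1!/3! · 1!0!0!2!0!1!] = √(2/3)
  +(−1)^0/∏(0,1,0,0,0,1)! = 1  (running 1)
⟨..|..⟩ = √(2/3)·(1) = +0.816497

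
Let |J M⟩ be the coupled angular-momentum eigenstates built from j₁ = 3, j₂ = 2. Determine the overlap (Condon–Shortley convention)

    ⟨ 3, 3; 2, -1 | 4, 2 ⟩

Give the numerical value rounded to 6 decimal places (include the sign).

+√(27/140) ≈ +0.439155

j₁+j₂−J=1  J+j₁−j₂=5  J−j₁+j₂=3  j₁+j₂+J+1=10
(j₁±m₁, j₂±m₂, J±M) = (6,0,1,3,6,2)
P² = 77760/7
sum k=0..0:
  [0] +1/240 = 1/240
S = 1/240
C² = P²·S² = 27/140 ; C = +0.439155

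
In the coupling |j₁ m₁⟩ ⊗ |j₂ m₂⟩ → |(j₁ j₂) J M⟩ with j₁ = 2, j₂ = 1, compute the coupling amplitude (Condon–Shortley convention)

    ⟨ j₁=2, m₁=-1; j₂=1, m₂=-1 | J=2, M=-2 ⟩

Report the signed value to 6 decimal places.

+0.577350

j₁+j₂−J=1  J+j₁−j₂=3  J−j₁+j₂=1  j₁+j₂+J+1=6
(j₁±m₁, j₂±m₂, J±M) = (1,3,0,2,0,4)
P² = 12
sum k=0..0:
  [0] +1/6 = 1/6
S = 1/6
C² = P²·S² = 1/3 ; C = +0.577350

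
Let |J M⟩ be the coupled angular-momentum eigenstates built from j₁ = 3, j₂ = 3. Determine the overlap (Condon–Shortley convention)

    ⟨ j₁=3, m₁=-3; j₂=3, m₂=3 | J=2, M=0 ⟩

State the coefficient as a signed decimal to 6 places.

triangle: 4!×2!×2!/9! = 96/362880
(j±m)!: 0!×6!×6!×0!×2!×2! = 2073600
prefactor² = (2J+1)×Δ×N² = 19200/7
  k=4: +1/(4!×0!×2!×2!×0!×0!) = 1/96
Σ = 1/96  ⇒  CG² = 19200/7×1/96² = 25/84
CG = +√(25/84) = +0.545545

+0.545545  (= +√(25/84))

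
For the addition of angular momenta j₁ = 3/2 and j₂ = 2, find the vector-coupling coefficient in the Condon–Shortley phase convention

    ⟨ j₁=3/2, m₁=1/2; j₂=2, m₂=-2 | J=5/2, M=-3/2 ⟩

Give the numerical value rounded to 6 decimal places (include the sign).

+√(16/35) ≈ +0.676123

√[6·1!2!3!/7! · 2!1!0!4!1!4!] = √(576/35)
  +(−1)^0/∏(0,1,1,0,1,3)! = 1/6  (running 1/6)
⟨..|..⟩ = √(576/35)·(1/6) = +0.676123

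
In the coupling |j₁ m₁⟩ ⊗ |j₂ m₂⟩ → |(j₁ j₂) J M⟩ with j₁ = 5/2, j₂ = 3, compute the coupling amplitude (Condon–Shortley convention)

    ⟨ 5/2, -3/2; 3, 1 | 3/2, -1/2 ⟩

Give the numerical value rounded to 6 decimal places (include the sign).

-0.483046

j₁+j₂−J=4  J+j₁−j₂=1  J−j₁+j₂=2  j₁+j₂+J+1=8
(j₁±m₁, j₂±m₂, J±M) = (1,4,4,2,1,2)
P² = 384/35
sum k=3..4:
  [3] −1/6 = -1/6
  [4] +1/48 = 1/48
S = -7/48
C² = P²·S² = 7/30 ; C = -0.483046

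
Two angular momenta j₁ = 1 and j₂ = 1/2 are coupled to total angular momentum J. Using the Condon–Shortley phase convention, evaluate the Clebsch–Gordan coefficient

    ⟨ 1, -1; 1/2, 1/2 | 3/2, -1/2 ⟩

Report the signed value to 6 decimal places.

+√(1/3) = +0.577350

√[4·0!2!1!/4! · 0!2!1!0!1!2!] = √(4/3)
  +(−1)^0/∏(0,0,2,1,0,0)! = 1/2  (running 1/2)
⟨..|..⟩ = √(4/3)·(1/2) = +0.577350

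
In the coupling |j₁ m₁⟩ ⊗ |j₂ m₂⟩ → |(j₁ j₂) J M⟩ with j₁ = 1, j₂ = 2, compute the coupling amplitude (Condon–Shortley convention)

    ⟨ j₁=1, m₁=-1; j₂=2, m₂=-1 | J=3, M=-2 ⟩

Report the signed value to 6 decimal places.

triangle: 0!*2!*4!/7! = 48/5040
(j±m)!: 0!*2!*1!*3!*1!*5! = 1440
prefactor² = (2J+1)*Δ*N² = 96
  k=0: +1/(0!*0!*2!*1!*0!*3!) = 1/12
Σ = 1/12  ⇒  CG² = 96*1/12² = 2/3
CG = +√(2/3) = +0.816497

+√(2/3) = +0.816497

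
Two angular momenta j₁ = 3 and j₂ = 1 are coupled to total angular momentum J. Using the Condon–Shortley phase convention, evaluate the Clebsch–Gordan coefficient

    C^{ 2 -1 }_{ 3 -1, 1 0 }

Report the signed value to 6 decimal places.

j₁+j₂−J=2  J+j₁−j₂=4  J−j₁+j₂=0  j₁+j₂+J+1=7
(j₁±m₁, j₂±m₂, J±M) = (2,4,1,1,1,3)
P² = 96/7
sum k=1..1:
  [1] −1/6 = -1/6
S = -1/6
C² = P²·S² = 8/21 ; C = -0.617213

−√(8/21) = -0.617213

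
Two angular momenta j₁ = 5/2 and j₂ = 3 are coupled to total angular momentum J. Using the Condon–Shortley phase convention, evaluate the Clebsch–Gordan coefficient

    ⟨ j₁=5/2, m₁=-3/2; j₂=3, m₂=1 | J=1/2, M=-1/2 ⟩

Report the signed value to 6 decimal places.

triangle: 5!*0!*1!/7! = 120/5040
(j±m)!: 1!*4!*4!*2!*0!*1! = 1152
prefactor² = (2J+1)*Δ*N² = 384/7
  k=4: +1/(4!*1!*0!*0!*0!*1!) = 1/24
Σ = 1/24  ⇒  CG² = 384/7*1/24² = 2/21
CG = +√(2/21) = +0.308607

+√(2/21) ≈ +0.308607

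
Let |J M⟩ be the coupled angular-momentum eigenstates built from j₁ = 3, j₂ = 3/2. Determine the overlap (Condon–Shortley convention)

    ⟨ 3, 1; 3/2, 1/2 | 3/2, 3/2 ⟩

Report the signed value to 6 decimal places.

+0.338062  (= +√(4/35))

triangle: 3!·3!·0!/7! = 36/5040
(j±m)!: 4!·2!·2!·1!·3!·0! = 576
prefactor² = (2J+1)·Δ·N² = 576/35
  k=2: +1/(2!·1!·0!·0!·3!·0!) = 1/12
Σ = 1/12  ⇒  CG² = 576/35·1/12² = 4/35
CG = +√(4/35) = +0.338062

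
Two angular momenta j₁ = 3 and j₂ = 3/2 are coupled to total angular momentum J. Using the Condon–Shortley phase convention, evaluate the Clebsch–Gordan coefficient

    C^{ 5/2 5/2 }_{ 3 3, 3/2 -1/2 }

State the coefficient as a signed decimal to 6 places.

+√(15/28) ≈ +0.731925

√[6·2!4!1!/8! · 6!0!1!2!5!0!] = √(8640/7)
  +(−1)^0/∏(0,2,0,1,4,0)! = 1/48  (running 1/48)
⟨..|..⟩ = √(8640/7)·(1/48) = +0.731925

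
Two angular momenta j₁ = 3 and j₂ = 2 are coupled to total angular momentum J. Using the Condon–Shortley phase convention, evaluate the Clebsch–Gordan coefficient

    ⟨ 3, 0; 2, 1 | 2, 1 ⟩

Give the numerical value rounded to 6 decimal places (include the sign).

√[5·3!3!1!/8! · 3!3!3!1!3!1!] = √(81/14)
  +(−1)^2/∏(2,1,1,1,2,0)! = 1/4  (running 1/4)
  +(−1)^3/∏(3,0,0,0,3,1)! = -1/36  (running 2/9)
⟨..|..⟩ = √(81/14)·(2/9) = +0.534522

+0.534522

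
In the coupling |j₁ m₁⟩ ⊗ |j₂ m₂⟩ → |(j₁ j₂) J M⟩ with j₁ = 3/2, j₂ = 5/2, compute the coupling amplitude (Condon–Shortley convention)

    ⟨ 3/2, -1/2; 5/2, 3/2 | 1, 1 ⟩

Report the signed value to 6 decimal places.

+0.547723  (= +√(3/10))

j₁+j₂−J=3  J+j₁−j₂=0  J−j₁+j₂=2  j₁+j₂+J+1=6
(j₁±m₁, j₂±m₂, J±M) = (1,2,4,1,2,0)
P² = 24/5
sum k=2..2:
  [2] +1/4 = 1/4
S = 1/4
C² = P²·S² = 3/10 ; C = +0.547723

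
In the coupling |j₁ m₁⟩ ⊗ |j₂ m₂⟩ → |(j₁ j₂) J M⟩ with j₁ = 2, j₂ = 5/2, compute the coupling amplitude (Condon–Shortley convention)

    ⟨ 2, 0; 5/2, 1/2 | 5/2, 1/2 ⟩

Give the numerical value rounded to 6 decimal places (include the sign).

-0.478091  (= −√(8/35))

triangle: 2!·2!·3!/8! = 24/40320
(j±m)!: 2!·2!·3!·2!·3!·2! = 576
prefactor² = (2J+1)·Δ·N² = 72/35
  k=0: +1/(0!·2!·2!·3!·0!·0!) = 1/24
  k=1: −1/(1!·1!·1!·2!·1!·1!) = -1/2
  k=2: +1/(2!·0!·0!·1!·2!·2!) = 1/8
Σ = -1/3  ⇒  CG² = 72/35·(-1/3)² = 8/35
CG = −√(8/35) = -0.478091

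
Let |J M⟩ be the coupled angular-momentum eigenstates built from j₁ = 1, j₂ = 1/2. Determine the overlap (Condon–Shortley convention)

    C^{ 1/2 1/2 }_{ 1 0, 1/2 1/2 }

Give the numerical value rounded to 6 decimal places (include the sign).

-0.577350  (= −√(1/3))

j₁+j₂−J=1  J+j₁−j₂=1  J−j₁+j₂=0  j₁+j₂+J+1=3
(j₁±m₁, j₂±m₂, J±M) = (1,1,1,0,1,0)
P² = 1/3
sum k=1..1:
  [1] −1/1 = -1
S = -1
C² = P²·S² = 1/3 ; C = -0.577350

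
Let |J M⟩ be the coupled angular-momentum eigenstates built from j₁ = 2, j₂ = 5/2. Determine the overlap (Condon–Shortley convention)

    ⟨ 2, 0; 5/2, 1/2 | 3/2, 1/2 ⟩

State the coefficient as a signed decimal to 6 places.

√[4·3!1!2!/7! · 2!2!3!2!2!1!] = √(32/35)
  +(−1)^1/∏(1,2,1,2,0,0)! = -1/4  (running -1/4)
  +(−1)^2/∏(2,1,0,1,1,1)! = 1/2  (running 1/4)
⟨..|..⟩ = √(32/35)·(1/4) = +0.239046

+0.239046  (= +√(2/35))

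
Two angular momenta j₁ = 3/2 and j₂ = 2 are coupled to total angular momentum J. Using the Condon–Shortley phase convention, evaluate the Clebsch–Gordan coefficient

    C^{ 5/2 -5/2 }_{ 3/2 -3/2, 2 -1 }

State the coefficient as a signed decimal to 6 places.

-0.654654

triangle: 1!×2!×3!/7! = 12/5040
(j±m)!: 0!×3!×1!×3!×0!×5! = 4320
prefactor² = (2J+1)×Δ×N² = 432/7
  k=1: −1/(1!×0!×2!×0!×0!×3!) = -1/12
Σ = -1/12  ⇒  CG² = 432/7×(-1/12)² = 3/7
CG = −√(3/7) = -0.654654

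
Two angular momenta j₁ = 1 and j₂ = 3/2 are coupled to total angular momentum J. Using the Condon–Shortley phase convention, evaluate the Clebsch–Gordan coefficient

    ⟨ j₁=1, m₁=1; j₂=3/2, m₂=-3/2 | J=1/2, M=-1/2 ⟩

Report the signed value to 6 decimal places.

j₁+j₂−J=2  J+j₁−j₂=0  J−j₁+j₂=1  j₁+j₂+J+1=4
(j₁±m₁, j₂±m₂, J±M) = (2,0,0,3,0,1)
P² = 2
sum k=0..0:
  [0] +1/2 = 1/2
S = 1/2
C² = P²·S² = 1/2 ; C = +0.707107

+√(1/2) ≈ +0.707107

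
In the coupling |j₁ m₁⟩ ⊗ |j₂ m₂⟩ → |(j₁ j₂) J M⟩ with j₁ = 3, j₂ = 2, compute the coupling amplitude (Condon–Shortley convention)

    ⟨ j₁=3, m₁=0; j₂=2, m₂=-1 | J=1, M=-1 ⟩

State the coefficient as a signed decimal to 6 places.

−√(3/35) = -0.292770

√[3·4!2!0!/7! · 3!3!1!3!0!2!] = √(432/35)
  +(−1)^1/∏(1,3,2,0,0,0)! = -1/12  (running -1/12)
⟨..|..⟩ = √(432/35)·(-1/12) = -0.292770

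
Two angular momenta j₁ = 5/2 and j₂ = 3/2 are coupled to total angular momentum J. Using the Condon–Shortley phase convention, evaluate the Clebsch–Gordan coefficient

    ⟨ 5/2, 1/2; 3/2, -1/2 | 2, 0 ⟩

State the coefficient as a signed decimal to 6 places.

√[5·2!3!1!/7! · 3!2!1!2!2!2!] = √(8/7)
  +(−1)^0/∏(0,2,2,1,1,0)! = 1/4  (running 1/4)
  +(−1)^1/∏(1,1,1,0,2,1)! = -1/2  (running -1/4)
⟨..|..⟩ = √(8/7)·(-1/4) = -0.267261

-0.267261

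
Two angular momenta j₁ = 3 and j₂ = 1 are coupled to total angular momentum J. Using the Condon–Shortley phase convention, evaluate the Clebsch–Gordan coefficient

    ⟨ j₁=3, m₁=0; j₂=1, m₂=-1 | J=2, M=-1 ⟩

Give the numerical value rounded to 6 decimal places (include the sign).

+0.377964

triangle: 2!·4!·0!/7! = 48/5040
(j±m)!: 3!·3!·0!·2!·1!·3! = 432
prefactor² = (2J+1)·Δ·N² = 144/7
  k=0: +1/(0!·2!·3!·0!·1!·0!) = 1/12
Σ = 1/12  ⇒  CG² = 144/7·1/12² = 1/7
CG = +√(1/7) = +0.377964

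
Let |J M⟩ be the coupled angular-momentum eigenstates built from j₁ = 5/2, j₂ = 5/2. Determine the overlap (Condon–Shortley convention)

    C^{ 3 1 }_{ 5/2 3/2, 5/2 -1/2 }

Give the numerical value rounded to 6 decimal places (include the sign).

j₁+j₂−J=2  J+j₁−j₂=3  J−j₁+j₂=3  j₁+j₂+J+1=9
(j₁±m₁, j₂±m₂, J±M) = (4,1,2,3,4,2)
P² = 96/5
sum k=0..1:
  [0] +1/8 = 1/8
  [1] −1/12 = -1/12
S = 1/24
C² = P²·S² = 1/30 ; C = +0.182574

+√(1/30) = +0.182574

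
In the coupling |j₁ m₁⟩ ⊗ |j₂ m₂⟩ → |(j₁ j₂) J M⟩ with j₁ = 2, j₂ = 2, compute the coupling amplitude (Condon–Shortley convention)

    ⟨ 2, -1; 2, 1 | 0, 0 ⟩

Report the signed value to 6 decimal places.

j₁+j₂−J=4  J+j₁−j₂=0  J−j₁+j₂=0  j₁+j₂+J+1=5
(j₁±m₁, j₂±m₂, J±M) = (1,3,3,1,0,0)
P² = 36/5
sum k=3..3:
  [3] −1/6 = -1/6
S = -1/6
C² = P²·S² = 1/5 ; C = -0.447214

−√(1/5) = -0.447214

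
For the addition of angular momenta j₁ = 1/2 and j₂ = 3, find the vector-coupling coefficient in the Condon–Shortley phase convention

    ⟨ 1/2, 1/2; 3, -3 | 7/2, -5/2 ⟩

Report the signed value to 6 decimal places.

+√(1/7) = +0.377964

triangle: 0!*1!*6!/8! = 720/40320
(j±m)!: 1!*0!*0!*6!*1!*6! = 518400
prefactor² = (2J+1)*Δ*N² = 518400/7
  k=0: +1/(0!*0!*0!*0!*1!*6!) = 1/720
Σ = 1/720  ⇒  CG² = 518400/7*1/720² = 1/7
CG = +√(1/7) = +0.377964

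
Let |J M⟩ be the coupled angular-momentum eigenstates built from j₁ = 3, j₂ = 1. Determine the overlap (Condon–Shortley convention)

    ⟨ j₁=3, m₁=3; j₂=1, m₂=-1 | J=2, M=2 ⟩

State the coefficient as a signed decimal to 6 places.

j₁+j₂−J=2  J+j₁−j₂=4  J−j₁+j₂=0  j₁+j₂+J+1=7
(j₁±m₁, j₂±m₂, J±M) = (6,0,0,2,4,0)
P² = 11520/7
sum k=0..0:
  [0] +1/48 = 1/48
S = 1/48
C² = P²·S² = 5/7 ; C = +0.845154

+0.845154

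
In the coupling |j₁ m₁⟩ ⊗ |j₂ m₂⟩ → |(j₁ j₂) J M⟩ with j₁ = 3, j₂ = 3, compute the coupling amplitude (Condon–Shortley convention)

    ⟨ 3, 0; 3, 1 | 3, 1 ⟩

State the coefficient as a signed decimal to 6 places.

triangle: 3!*3!*3!/10! = 216/3628800
(j±m)!: 3!*3!*4!*2!*4!*2! = 82944
prefactor² = (2J+1)*Δ*N² = 864/25
  k=1: −1/(1!*2!*2!*3!*1!*0!) = -1/24
  k=2: +1/(2!*1!*1!*2!*2!*1!) = 1/8
  k=3: −1/(3!*0!*0!*1!*3!*2!) = -1/72
Σ = 5/72  ⇒  CG² = 864/25*5/72² = 1/6
CG = +√(1/6) = +0.408248

+√(1/6) ≈ +0.408248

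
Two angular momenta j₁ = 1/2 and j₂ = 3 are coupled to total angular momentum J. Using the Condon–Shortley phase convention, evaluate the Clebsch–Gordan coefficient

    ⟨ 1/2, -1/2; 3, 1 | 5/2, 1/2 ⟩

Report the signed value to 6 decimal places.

-0.755929  (= −√(4/7))

√[6·1!0!5!/7! · 0!1!4!2!3!2!] = √(576/7)
  +(−1)^1/∏(1,0,0,3,0,2)! = -1/12  (running -1/12)
⟨..|..⟩ = √(576/7)·(-1/12) = -0.755929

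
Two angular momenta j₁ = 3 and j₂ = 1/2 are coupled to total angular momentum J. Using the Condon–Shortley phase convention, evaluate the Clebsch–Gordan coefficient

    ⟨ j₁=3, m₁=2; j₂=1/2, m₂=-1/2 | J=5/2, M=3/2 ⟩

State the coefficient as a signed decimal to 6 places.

+0.845154

triangle: 1!×5!×0!/7! = 120/5040
(j±m)!: 5!×1!×0!×1!×4!×1! = 2880
prefactor² = (2J+1)×Δ×N² = 2880/7
  k=0: +1/(0!×1!×1!×0!×4!×0!) = 1/24
Σ = 1/24  ⇒  CG² = 2880/7×1/24² = 5/7
CG = +√(5/7) = +0.845154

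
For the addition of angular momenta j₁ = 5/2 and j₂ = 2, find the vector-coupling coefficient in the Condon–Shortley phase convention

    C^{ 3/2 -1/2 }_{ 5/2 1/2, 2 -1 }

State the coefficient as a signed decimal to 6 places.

triangle: 3!×2!×1!/7! = 12/5040
(j±m)!: 3!×2!×1!×3!×1!×2! = 144
prefactor² = (2J+1)×Δ×N² = 48/35
  k=0: +1/(0!×3!×2!×1!×0!×0!) = 1/12
  k=1: −1/(1!×2!×1!×0!×1!×1!) = -1/2
Σ = -5/12  ⇒  CG² = 48/35×(-5/12)² = 5/21
CG = −√(5/21) = -0.487950

−√(5/21) ≈ -0.487950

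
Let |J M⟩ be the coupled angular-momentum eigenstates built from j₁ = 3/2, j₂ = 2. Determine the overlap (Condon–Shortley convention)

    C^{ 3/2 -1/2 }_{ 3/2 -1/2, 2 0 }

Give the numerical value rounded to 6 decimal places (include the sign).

j₁+j₂−J=2  J+j₁−j₂=1  J−j₁+j₂=2  j₁+j₂+J+1=6
(j₁±m₁, j₂±m₂, J±M) = (1,2,2,2,1,2)
P² = 16/45
sum k=1..2:
  [1] −1/1 = -1
  [2] +1/4 = 1/4
S = -3/4
C² = P²·S² = 1/5 ; C = -0.447214

-0.447214  (= −√(1/5))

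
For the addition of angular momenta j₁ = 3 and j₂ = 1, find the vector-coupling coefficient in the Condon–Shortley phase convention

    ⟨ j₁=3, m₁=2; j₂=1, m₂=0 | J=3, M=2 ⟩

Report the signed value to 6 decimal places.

j₁+j₂−J=1  J+j₁−j₂=5  J−j₁+j₂=1  j₁+j₂+J+1=8
(j₁±m₁, j₂±m₂, J±M) = (5,1,1,1,5,1)
P² = 300
sum k=0..1:
  [0] +1/24 = 1/24
  [1] −1/120 = -1/120
S = 1/30
C² = P²·S² = 1/3 ; C = +0.577350

+0.577350  (= +√(1/3))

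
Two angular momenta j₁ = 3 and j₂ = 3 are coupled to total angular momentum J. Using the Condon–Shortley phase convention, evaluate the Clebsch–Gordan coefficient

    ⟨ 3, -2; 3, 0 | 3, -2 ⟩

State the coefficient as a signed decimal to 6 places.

√[7·3!3!3!/10! · 1!5!3!3!1!5!] = √(216)
  +(−1)^2/∏(2,1,3,1,0,2)! = 1/24  (running 1/24)
  +(−1)^3/∏(3,0,2,0,1,3)! = -1/72  (running 1/36)
⟨..|..⟩ = √(216)·(1/36) = +0.408248

+0.408248  (= +√(1/6))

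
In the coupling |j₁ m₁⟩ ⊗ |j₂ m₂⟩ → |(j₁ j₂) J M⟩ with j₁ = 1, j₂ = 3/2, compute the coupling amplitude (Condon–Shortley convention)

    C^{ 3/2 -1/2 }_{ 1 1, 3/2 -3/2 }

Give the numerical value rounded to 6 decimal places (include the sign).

√[4·1!1!2!/5! · 2!0!0!3!1!2!] = √(8/5)
  +(−1)^0/∏(0,1,0,0,1,2)! = 1/2  (running 1/2)
⟨..|..⟩ = √(8/5)·(1/2) = +0.632456

+√(2/5) ≈ +0.632456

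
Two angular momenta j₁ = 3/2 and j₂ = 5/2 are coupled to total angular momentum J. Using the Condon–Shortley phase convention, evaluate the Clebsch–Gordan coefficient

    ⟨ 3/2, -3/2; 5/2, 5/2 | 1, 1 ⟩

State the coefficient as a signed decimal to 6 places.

-0.707107  (= −√(1/2))

triangle: 3!×0!×2!/6! = 12/720
(j±m)!: 0!×3!×5!×0!×2!×0! = 1440
prefactor² = (2J+1)×Δ×N² = 72
  k=3: −1/(3!×0!×0!×2!×0!×0!) = -1/12
Σ = -1/12  ⇒  CG² = 72×(-1/12)² = 1/2
CG = −√(1/2) = -0.707107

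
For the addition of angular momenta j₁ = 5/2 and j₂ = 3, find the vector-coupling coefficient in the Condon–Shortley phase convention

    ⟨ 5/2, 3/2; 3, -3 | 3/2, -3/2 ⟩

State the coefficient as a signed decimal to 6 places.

+√(3/14) ≈ +0.462910

triangle: 4!*1!*2!/8! = 48/40320
(j±m)!: 4!*1!*0!*6!*0!*3! = 103680
prefactor² = (2J+1)*Δ*N² = 3456/7
  k=0: +1/(0!*4!*1!*0!*0!*2!) = 1/48
Σ = 1/48  ⇒  CG² = 3456/7*1/48² = 3/14
CG = +√(3/14) = +0.462910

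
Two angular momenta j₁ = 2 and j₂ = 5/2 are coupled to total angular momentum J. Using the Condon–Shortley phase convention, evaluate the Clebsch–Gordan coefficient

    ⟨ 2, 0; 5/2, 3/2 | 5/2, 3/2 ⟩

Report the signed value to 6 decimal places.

−√(1/70) = -0.119523

j₁+j₂−J=2  J+j₁−j₂=2  J−j₁+j₂=3  j₁+j₂+J+1=8
(j₁±m₁, j₂±m₂, J±M) = (2,2,4,1,4,1)
P² = 288/35
sum k=1..2:
  [1] −1/6 = -1/6
  [2] +1/8 = 1/8
S = -1/24
C² = P²·S² = 1/70 ; C = -0.119523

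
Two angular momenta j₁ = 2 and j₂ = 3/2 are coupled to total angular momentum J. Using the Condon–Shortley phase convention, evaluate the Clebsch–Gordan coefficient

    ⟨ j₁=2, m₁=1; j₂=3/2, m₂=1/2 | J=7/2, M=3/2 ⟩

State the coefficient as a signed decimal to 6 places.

j₁+j₂−J=0  J+j₁−j₂=4  J−j₁+j₂=3  j₁+j₂+J+1=8
(j₁±m₁, j₂±m₂, J±M) = (3,1,2,1,5,2)
P² = 576/7
sum k=0..0:
  [0] +1/12 = 1/12
S = 1/12
C² = P²·S² = 4/7 ; C = +0.755929

+√(4/7) ≈ +0.755929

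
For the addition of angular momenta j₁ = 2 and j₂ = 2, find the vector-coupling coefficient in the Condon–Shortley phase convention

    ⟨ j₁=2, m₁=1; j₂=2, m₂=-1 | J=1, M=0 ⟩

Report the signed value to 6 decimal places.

j₁+j₂−J=3  J+j₁−j₂=1  J−j₁+j₂=1  j₁+j₂+J+1=6
(j₁±m₁, j₂±m₂, J±M) = (3,1,1,3,1,1)
P² = 9/10
sum k=0..1:
  [0] +1/6 = 1/6
  [1] −1/2 = -1/2
S = -1/3
C² = P²·S² = 1/10 ; C = -0.316228

−√(1/10) ≈ -0.316228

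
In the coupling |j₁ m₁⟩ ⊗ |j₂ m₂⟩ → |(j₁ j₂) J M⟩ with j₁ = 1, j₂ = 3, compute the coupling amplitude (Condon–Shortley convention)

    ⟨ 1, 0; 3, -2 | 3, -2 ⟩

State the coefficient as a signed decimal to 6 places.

j₁+j₂−J=1  J+j₁−j₂=1  J−j₁+j₂=5  j₁+j₂+J+1=8
(j₁±m₁, j₂±m₂, J±M) = (1,1,1,5,1,5)
P² = 300
sum k=0..1:
  [0] +1/24 = 1/24
  [1] −1/120 = -1/120
S = 1/30
C² = P²·S² = 1/3 ; C = +0.577350

+√(1/3) = +0.577350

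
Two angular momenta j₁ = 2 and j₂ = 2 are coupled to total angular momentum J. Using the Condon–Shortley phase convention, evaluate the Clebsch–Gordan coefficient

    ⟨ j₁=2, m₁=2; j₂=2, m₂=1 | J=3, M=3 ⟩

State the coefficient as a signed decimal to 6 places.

j₁+j₂−J=1  J+j₁−j₂=3  J−j₁+j₂=3  j₁+j₂+J+1=8
(j₁±m₁, j₂±m₂, J±M) = (4,0,3,1,6,0)
P² = 648
sum k=0..0:
  [0] +1/36 = 1/36
S = 1/36
C² = P²·S² = 1/2 ; C = +0.707107

+√(1/2) ≈ +0.707107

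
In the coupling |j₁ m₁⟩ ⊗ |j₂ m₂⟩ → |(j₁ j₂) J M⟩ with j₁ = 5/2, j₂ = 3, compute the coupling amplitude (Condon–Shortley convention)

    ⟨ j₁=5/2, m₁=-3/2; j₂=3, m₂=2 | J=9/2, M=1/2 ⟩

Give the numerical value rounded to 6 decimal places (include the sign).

-0.510355  (= −√(361/1386))

j₁+j₂−J=1  J+j₁−j₂=4  J−j₁+j₂=5  j₁+j₂+J+1=11
(j₁±m₁, j₂±m₂, J±M) = (1,4,5,1,5,4)
P² = 460800/77
sum k=0..1:
  [0] +1/2880 = 1/2880
  [1] −1/144 = -1/144
S = -19/2880
C² = P²·S² = 361/1386 ; C = -0.510355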